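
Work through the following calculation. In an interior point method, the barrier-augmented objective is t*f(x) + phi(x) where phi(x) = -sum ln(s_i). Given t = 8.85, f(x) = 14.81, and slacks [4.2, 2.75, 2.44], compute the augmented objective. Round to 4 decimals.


Step 1: Compute log-barrier.
ln values: [1.4351, 1.0116, 0.892]
phi = -(1.4351 + 1.0116 + 0.892) = -3.3387
Step 2: Compute augmented objective.
t*f(x) = 8.85*14.81 = 131.0685
Total = 131.0685 - 3.3387 = 127.7298


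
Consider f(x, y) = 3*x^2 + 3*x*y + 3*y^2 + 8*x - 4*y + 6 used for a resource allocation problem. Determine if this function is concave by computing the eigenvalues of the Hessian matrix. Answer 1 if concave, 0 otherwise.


The Hessian of f(x,y) = 3*x^2 + 3*x*y + 3*y^2 + 8*x - 4*y + 6 is:
H = [[6, 3], [3, 6]]
Trace = 6 + 6 = 12
Determinant = 6*6 - (3)^2 = 27
Discriminant = (12)^2 - 4*27 = 36.0
Eigenvalues: lambda_1 = 3.0, lambda_2 = 9.0
The function is not concave.

0


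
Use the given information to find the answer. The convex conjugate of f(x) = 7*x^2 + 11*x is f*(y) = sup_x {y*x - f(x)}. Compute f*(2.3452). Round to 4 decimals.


f*(y) = sup_x {y*x - a*x^2 - b*x} = sup_x {(y-b)*x - a*x^2}
FOC: (y - b) - 2a*x = 0 => x* = (y - b)/(2a)
x* = (2.3452 - 11)/(2*7) = -0.6182
f*(2.3452) = (y-b)^2/(4a) = (2.3452 - 11)^2/(4*7)
= 74.9056/28 = 2.6752


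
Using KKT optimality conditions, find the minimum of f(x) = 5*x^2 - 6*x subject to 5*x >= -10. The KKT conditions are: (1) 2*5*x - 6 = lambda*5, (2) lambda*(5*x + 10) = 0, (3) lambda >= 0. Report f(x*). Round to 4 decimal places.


Step 1: Try lambda = 0 (constraint inactive).
Stationarity: 2*5*x - 6 = 0
x* = 6/(2*5) = 0.6
Check constraint: 5*0.6 = 3.0 >= -10 -- satisfied.
Step 2: Compute optimal value.
f(x*) = 5*0.6^2 - 6*0.6 = -1.8


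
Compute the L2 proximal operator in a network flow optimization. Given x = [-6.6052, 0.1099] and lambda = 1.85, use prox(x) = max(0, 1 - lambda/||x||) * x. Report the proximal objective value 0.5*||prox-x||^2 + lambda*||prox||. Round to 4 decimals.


Step 1: Compute ||x||.
||x|| = 6.6061
Step 2: Compute scaling factor.
scale = max(0, 1 - 1.85/6.6061) = 0.72
Step 3: prox(x) = [-4.7555, 0.0791]
||prox(x)|| = 4.7561
Step 4: Proximal objective.
0.5*||prox-x||^2 = 1.7113
lambda*||prox|| = 8.7988
Total = 10.5101


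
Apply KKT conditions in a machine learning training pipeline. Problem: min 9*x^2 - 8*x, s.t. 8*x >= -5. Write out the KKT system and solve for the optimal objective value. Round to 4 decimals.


Step 1: Try lambda = 0 (constraint inactive).
Stationarity: 2*9*x - 8 = 0
x* = 8/(2*9) = 4/9 = 0.4444 (rounded; the exact value 4/9 is used below)
Check constraint: 8*0.4444 = 3.5552 >= -5 -- satisfied.
Step 2: Compute optimal value.
f(x*) = 9*(4/9)^2 - 8*(4/9) = -1.7778


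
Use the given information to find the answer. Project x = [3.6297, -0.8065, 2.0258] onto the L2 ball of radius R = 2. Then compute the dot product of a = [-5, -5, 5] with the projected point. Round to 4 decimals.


Step 1: Compute ||x|| (intermediates to 6 decimals).
||x|| = sqrt(3.6297^2 + (-0.8065)^2 + 2.0258^2) = 4.234269
Step 2: Project.
Since ||x|| > R, scale = R/||x|| = 2/4.234269 = 0.472337, proj(x) = scale * x
proj(x) = [1.714442, -0.38094, 0.95686]
Step 3: Dot product.
a^T * proj(x) = -5*1.714442 - 5*(-0.38094) + 5*0.95686 = -1.8832


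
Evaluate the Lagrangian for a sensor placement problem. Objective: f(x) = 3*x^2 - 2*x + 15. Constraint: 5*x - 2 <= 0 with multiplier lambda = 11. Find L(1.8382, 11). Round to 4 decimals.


Step 1: Evaluate f(x).
f(1.8382) = 3*1.8382^2 - 2*1.8382 + 15 = 21.4605
Step 2: Evaluate g(x).
g(1.8382) = 5*1.8382 - 2 = 7.191
Step 3: Compute Lagrangian.
L = 21.4605 + 11*7.191 = 100.5615


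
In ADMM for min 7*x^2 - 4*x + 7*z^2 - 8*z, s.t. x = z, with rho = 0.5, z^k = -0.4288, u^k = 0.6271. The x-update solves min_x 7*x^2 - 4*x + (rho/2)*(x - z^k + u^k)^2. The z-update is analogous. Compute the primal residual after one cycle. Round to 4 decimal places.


ADMM iteration with rho = 0.5, z^k = -0.4288, u^k = 0.6271
Step 1: x-update.
Minimize 7*x^2 - 4*x + (0.5/2)*(x + 0.4288 + 0.6271)^2
FOC: (2*7 + 0.5)*x = 4 + 0.5*(-0.4288 - 0.6271)
x^{k+1} = 0.2395
Step 2: z-update.
Minimize 7*z^2 - 8*z + (0.5/2)*(0.2395 - z + 0.6271)^2
FOC: (2*7 + 0.5)*z = 8 + 0.5*(0.2395 + 0.6271)
z^{k+1} = 0.5816
Step 3: u-update.
u^{k+1} = 0.6271 + 0.2395 - 0.5816 = 0.2849
Step 4: Primal residual = |0.2395 - 0.5816| = 0.3422


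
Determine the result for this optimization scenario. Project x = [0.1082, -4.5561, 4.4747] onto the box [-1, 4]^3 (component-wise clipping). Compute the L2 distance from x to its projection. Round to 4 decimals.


Project each component onto [-1, 4].
clip(0.1082) = 0.1082, clip(-4.5561) = -1.0, clip(4.4747) = 4.0
Projection = [0.1082, -1.0, 4.0]
Squared diffs: [0.0, 12.6458, 0.2253]
Distance = sqrt(12.8711) = 3.5876


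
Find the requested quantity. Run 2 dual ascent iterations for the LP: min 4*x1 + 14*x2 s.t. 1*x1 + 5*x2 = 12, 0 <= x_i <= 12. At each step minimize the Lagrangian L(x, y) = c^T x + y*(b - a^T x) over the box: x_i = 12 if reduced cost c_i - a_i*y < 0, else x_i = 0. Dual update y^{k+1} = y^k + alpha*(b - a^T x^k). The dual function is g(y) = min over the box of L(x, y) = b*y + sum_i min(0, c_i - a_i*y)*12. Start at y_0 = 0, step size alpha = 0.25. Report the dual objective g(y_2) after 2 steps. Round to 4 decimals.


Dual ascent for LP: min 4*x1 + 14*x2, 1*x1 + 5*x2 = 12, 0 <= x_i <= 12
Step 1: y^k = 0.0, reduced costs: (4.0, 14.0)
  x^k = (0.0, 0.0), subgradient = b - a^T x = 12.0
  y^{k+1} = 0.0 + 0.25*12.0 = 3.0
Step 2: y^k = 3.0, reduced costs: (1.0, -1.0)
  x^k = (0.0, 12.0), subgradient = b - a^T x = -48.0
  y^{k+1} = 3.0 + 0.25*-48.0 = -9.0
Dual objective at y_2 = -9.0: reduced costs (13.0, 59.0), box minimizer x = (0.0, 0.0)
g(y_2) = b*y + (c1 - a1*y)*x1 + (c2 - a2*y)*x2 = 12*(-9.0) + 13.0*0.0 + 59.0*0.0 = -108.0 + 0.0 + 0.0 = -108.0


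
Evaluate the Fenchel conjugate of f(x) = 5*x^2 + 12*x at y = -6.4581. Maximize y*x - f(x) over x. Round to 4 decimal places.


f*(y) = sup_x {y*x - a*x^2 - b*x} = sup_x {(y-b)*x - a*x^2}
FOC: (y - b) - 2a*x = 0 => x* = (y - b)/(2a)
x* = (-6.4581 - 12)/(2*5) = -1.8458
f*(-6.4581) = (y-b)^2/(4a) = (-6.4581 - 12)^2/(4*5)
= 340.7015/20 = 17.0351


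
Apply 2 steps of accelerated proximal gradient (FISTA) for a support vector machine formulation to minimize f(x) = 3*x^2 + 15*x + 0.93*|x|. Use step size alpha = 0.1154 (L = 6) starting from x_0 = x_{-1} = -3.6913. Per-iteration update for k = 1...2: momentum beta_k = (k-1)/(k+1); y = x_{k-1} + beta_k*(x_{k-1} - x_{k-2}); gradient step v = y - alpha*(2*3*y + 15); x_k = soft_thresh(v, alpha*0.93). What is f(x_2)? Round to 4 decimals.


FISTA on f(x) = 3*x^2 + 15*x + 0.93*|x|
L = 6, alpha = 0.1154
Iteration 1: beta = 0.0, y = -3.6913 + 0.0*(-3.6913 + 3.6913) = -3.6913
  grad(y) = -7.1478, v = y - alpha*grad = -2.8664
  prox(v) = soft_thresh(-2.8664, 0.1073) = -2.7591
Iteration 2: beta = 0.3333, y = -2.7591 + 0.3333*(-2.7591 + 3.6913) = -2.4484
  grad(y) = 0.3096, v = y - alpha*grad = -2.4841
  prox(v) = soft_thresh(-2.4841, 0.1073) = -2.3768
f(x_2) = 3*(-2.3768)^2 + 15*(-2.3768) + 0.93*|-2.3768| = -16.494


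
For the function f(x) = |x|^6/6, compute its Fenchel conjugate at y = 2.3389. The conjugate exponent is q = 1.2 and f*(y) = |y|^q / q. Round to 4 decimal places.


The conjugate exponent q satisfies 1/p + 1/q = 1.
p = 6, so q = 6/(6 - 1) = 1.2
|y|^q = 2.3389^1.2 = 2.7721
f*(2.3389) = 2.7721 / 1.2 = 2.3101


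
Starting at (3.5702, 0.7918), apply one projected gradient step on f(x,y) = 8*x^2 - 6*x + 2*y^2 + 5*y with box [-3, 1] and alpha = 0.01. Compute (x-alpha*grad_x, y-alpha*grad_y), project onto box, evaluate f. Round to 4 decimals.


Step 1: Compute gradient at (3.5702, 0.7918).
grad_x = 2*8*3.5702 - 6 = 51.1232
grad_y = 2*2*0.7918 + 5 = 8.1672
Step 2: Gradient step.
x_raw = 3.5702 - 0.01*51.1232 = 3.059
y_raw = 0.7918 - 0.01*8.1672 = 0.7101
Step 3: Project onto [-3, 1].
x_proj = clip(3.059) = 1.0
y_proj = clip(0.7101) = 0.7101
Step 4: Evaluate f.
f(1.0, 0.7101) = 6.5592


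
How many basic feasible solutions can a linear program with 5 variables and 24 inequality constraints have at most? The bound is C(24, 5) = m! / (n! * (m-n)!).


Each vertex corresponds to some choice of n active constraints out of m, so the number of vertices is at most C(m, n) = m! / (n!(m-n)!).
m = 24, n = 5
Numerator: 24 * 23 * 22 * 21 * 20
Denominator: 5! = 120
C(24, 5) = 42504


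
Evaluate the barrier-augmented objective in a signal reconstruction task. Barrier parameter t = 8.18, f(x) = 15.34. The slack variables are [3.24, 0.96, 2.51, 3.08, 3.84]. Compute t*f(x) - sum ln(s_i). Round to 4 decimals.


Step 1: Compute log-barrier.
ln values: [1.1756, -0.0408, 0.9203, 1.1249, 1.3455]
phi = -(1.1756 - 0.0408 + 0.9203 + 1.1249 + 1.3455) = -4.5254
Step 2: Compute augmented objective.
t*f(x) = 8.18*15.34 = 125.4812
Total = 125.4812 - 4.5254 = 120.9558


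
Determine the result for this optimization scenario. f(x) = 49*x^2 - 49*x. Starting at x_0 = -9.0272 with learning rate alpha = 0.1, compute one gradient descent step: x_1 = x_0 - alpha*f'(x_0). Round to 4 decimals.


We compute the gradient at x_0 and apply the update.
f'(x) = 98*x - 49
f'(-9.0272) = 98*-9.0272 - 49 = -933.6656
x_1 = -9.0272 - 0.1*-933.6656 = 84.3394


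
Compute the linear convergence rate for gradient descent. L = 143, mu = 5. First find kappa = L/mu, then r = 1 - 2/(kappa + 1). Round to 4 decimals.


Step 1: Compute the condition number.
kappa = L/mu = 143/5 = 28.6
Step 2: Compute the convergence rate.
r = 1 - 2/(kappa + 1) = 1 - 2*mu/(L + mu) = (L - mu)/(L + mu) = 138/148 = 0.9324


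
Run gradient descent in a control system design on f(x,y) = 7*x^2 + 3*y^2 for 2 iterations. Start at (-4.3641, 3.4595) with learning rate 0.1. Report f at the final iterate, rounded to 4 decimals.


Gradient descent on f(x,y) = 7*x^2 + 3*y^2.
Starting point: (-4.3641, 3.4595), alpha = 0.1
Step 1: grad_x = 2*7*-4.3641 = -61.0974, grad_y = 2*3*3.4595 = 20.757
  x_1 = -4.3641 - 0.1*-61.0974 = 1.7456
  y_1 = 3.4595 - 0.1*20.757 = 1.3838
Step 2: grad_x = 2*7*1.7456 = 24.439, grad_y = 2*3*1.3838 = 8.3028
  x_2 = 1.7456 - 0.1*24.439 = -0.6983
  y_2 = 1.3838 - 0.1*8.3028 = 0.5535
f(-0.6983, 0.5535) = 7*(-0.6983)^2 + 3*0.5535^2 = 4.3321


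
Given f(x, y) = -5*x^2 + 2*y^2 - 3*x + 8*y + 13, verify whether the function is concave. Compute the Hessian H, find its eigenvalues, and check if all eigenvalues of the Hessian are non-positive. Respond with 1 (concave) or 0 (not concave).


The Hessian of f(x,y) = -5*x^2 + 2*y^2 - 3*x + 8*y + 13 is:
H = [[-10, 0], [0, 4]]
Trace = -10 + 4 = -6
Determinant = -10*4 - (0)^2 = -40
Discriminant = (-6)^2 - 4*-40 = 196.0
Eigenvalues: lambda_1 = -10.0, lambda_2 = 4.0
The function is not concave.

0


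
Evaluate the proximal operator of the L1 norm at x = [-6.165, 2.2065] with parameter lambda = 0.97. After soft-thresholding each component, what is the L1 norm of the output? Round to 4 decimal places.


Soft-thresholding with lambda = 0.97:
prox(-6.165) = sign(-6.165)*max(|-6.165| - 0.97, 0) = -5.195
prox(2.2065) = sign(2.2065)*max(|2.2065| - 0.97, 0) = 1.2365
prox(x) = [-5.195, 1.2365]
||prox(x)||_1 = 5.195 + 1.2365 = 6.4315


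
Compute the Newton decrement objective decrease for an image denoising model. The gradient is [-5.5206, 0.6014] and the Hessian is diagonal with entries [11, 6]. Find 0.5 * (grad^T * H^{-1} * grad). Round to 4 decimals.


Step 1: H is diagonal, so H^(-1) * g = [-0.5019, 0.1002].
Step 2: g^T H^(-1) g = sum_i g_i^2 / H_ii
  = (-5.5206)^2/11 + (0.6014)^2/6
  = 2.7706 + 0.0603 = 2.8309
Step 3: Objective decrease = 0.5 * g^T H^(-1) g = 1.4155


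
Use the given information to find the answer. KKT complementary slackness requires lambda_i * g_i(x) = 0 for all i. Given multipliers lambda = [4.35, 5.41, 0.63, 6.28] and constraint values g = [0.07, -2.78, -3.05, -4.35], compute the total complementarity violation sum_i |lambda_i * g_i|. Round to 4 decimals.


KKT complementary slackness check:
lambda_1 * g_1 = 4.35 * 0.07 = 0.3045
lambda_2 * g_2 = 5.41 * -2.78 = -15.0398
lambda_3 * g_3 = 0.63 * -3.05 = -1.9215
lambda_4 * g_4 = 6.28 * -4.35 = -27.318
Total violation = 0.3045 + 15.0398 + 1.9215 + 27.318 = 44.5838


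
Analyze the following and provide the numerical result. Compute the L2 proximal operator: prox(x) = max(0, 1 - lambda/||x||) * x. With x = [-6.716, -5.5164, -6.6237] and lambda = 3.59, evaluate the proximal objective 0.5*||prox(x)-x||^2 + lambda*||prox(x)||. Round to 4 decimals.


Step 1: Compute ||x||.
||x|| = 10.9274
Step 2: Compute scaling factor.
scale = max(0, 1 - 3.59/10.9274) = 0.6715
Step 3: prox(x) = [-4.5096, -3.7041, -4.4476]
||prox(x)|| = 7.3374
Step 4: Proximal objective.
0.5*||prox-x||^2 = 6.4441
lambda*||prox|| = 26.3413
Total = 32.7854


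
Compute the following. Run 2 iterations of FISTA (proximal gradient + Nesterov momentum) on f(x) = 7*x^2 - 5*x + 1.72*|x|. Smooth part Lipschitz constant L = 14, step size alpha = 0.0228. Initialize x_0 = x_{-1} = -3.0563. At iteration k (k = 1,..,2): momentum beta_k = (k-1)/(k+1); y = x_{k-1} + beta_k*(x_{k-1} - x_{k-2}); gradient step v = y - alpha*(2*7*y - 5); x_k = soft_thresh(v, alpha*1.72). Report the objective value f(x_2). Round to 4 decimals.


FISTA on f(x) = 7*x^2 - 5*x + 1.72*|x|
L = 14, alpha = 0.0228
Iteration 1: beta = 0.0, y = -3.0563 + 0.0*(-3.0563 + 3.0563) = -3.0563
  grad(y) = -47.7882, v = y - alpha*grad = -1.9667
  prox(v) = soft_thresh(-1.9667, 0.0392) = -1.9275
Iteration 2: beta = 0.3333, y = -1.9275 + 0.3333*(-1.9275 + 3.0563) = -1.5513
  grad(y) = -26.7175, v = y - alpha*grad = -0.9421
  prox(v) = soft_thresh(-0.9421, 0.0392) = -0.9029
f(x_2) = 7*(-0.9029)^2 - 5*(-0.9029) + 1.72*|-0.9029| = 11.7736


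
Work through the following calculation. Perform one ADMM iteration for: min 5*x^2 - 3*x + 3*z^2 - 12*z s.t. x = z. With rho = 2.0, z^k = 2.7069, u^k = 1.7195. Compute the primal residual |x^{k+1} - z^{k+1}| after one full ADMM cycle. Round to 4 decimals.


ADMM iteration with rho = 2.0, z^k = 2.7069, u^k = 1.7195
Step 1: x-update.
Minimize 5*x^2 - 3*x + (2.0/2)*(x - 2.7069 + 1.7195)^2
FOC: (2*5 + 2.0)*x = 3 + 2.0*(2.7069 - 1.7195)
x^{k+1} = 0.4146
Step 2: z-update.
Minimize 3*z^2 - 12*z + (2.0/2)*(0.4146 - z + 1.7195)^2
FOC: (2*3 + 2.0)*z = 12 + 2.0*(0.4146 + 1.7195)
z^{k+1} = 2.0335
Step 3: u-update.
u^{k+1} = 1.7195 + 0.4146 - 2.0335 = 0.1006
Step 4: Primal residual = |0.4146 - 2.0335| = 1.619


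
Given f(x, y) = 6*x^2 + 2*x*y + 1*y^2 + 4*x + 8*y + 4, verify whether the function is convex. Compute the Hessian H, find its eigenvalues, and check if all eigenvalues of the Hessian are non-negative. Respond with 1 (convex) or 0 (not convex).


The Hessian of f(x,y) = 6*x^2 + 2*x*y + 1*y^2 + 4*x + 8*y + 4 is:
H = [[12, 2], [2, 2]]
Trace = 12 + 2 = 14
Determinant = 12*2 - (2)^2 = 20
Discriminant = (14)^2 - 4*20 = 116.0
Eigenvalues: lambda_1 = 1.6148, lambda_2 = 12.3852
The function is convex.

1


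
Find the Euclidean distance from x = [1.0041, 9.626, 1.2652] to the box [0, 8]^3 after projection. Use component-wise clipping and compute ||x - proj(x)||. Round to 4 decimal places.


Project each component onto [0, 8].
clip(1.0041) = 1.0041, clip(9.626) = 8.0, clip(1.2652) = 1.2652
Projection = [1.0041, 8.0, 1.2652]
Squared diffs: [0.0, 2.6439, 0.0]
Distance = sqrt(2.6439) = 1.626


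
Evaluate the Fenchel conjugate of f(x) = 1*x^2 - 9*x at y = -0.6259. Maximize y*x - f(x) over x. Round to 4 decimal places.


f*(y) = sup_x {y*x - a*x^2 - b*x} = sup_x {(y-b)*x - a*x^2}
FOC: (y - b) - 2a*x = 0 => x* = (y - b)/(2a)
x* = (-0.6259 + 9)/(2*1) = 4.1871
f*(-0.6259) = (y-b)^2/(4a) = (-0.6259 + 9)^2/(4*1)
= 70.1256/4 = 17.5314


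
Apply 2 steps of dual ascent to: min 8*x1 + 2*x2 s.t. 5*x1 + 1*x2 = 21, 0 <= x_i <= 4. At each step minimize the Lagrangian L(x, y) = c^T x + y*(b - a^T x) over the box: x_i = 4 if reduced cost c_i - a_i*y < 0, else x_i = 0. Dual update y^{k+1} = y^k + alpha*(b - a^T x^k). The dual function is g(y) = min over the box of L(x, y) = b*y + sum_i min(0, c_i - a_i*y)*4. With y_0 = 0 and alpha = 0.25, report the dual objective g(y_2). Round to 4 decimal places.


Dual ascent for LP: min 8*x1 + 2*x2, 5*x1 + 1*x2 = 21, 0 <= x_i <= 4
Step 1: y^k = 0.0, reduced costs: (8.0, 2.0)
  x^k = (0.0, 0.0), subgradient = b - a^T x = 21.0
  y^{k+1} = 0.0 + 0.25*21.0 = 5.25
Step 2: y^k = 5.25, reduced costs: (-18.25, -3.25)
  x^k = (4.0, 4.0), subgradient = b - a^T x = -3.0
  y^{k+1} = 5.25 + 0.25*-3.0 = 4.5
Dual objective at y_2 = 4.5: reduced costs (-14.5, -2.5), box minimizer x = (4.0, 4.0)
g(y_2) = b*y + (c1 - a1*y)*x1 + (c2 - a2*y)*x2 = 21*4.5 + (-14.5)*4.0 + (-2.5)*4.0 = 94.5 - 58.0 - 10.0 = 26.5


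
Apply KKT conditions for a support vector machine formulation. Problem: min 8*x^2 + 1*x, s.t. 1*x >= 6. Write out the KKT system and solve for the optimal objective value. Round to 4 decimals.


Step 1: Try lambda = 0 (constraint inactive).
x_unc = -1/(2*8) = -0.0625
Check: 1*-0.0625 = -0.0625 < 6 -- violated!
Step 2: Constraint must be active: 1*x = 6
x* = 6/1 = 6.0
lambda = (2*8*6.0 + 1)/1 = 97.0
Step 3: Compute optimal value.
f(x*) = 8*6.0^2 + 1*6.0 = 294.0


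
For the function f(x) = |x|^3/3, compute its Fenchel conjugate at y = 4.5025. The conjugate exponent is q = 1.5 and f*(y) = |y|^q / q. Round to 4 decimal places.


The conjugate exponent q satisfies 1/p + 1/q = 1.
p = 3, so q = 3/(3 - 1) = 1.5
|y|^q = 4.5025^1.5 = 9.5539
f*(4.5025) = 9.5539 / 1.5 = 6.3693


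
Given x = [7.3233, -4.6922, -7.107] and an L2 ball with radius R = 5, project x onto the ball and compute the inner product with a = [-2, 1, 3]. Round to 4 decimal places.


Step 1: Compute ||x|| (intermediates to 6 decimals).
||x|| = sqrt(7.3233^2 + (-4.6922)^2 + (-7.107)^2) = 11.231959
Step 2: Project.
Since ||x|| > R, scale = R/||x|| = 5/11.231959 = 0.445158, proj(x) = scale * x
proj(x) = [3.260026, -2.08877, -3.163738]
Step 3: Dot product.
a^T * proj(x) = -2*3.260026 + 1*(-2.08877) + 3*(-3.163738) = -18.1


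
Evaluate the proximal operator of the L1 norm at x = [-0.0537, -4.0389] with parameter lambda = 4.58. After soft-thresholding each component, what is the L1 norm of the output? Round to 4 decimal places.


Soft-thresholding with lambda = 4.58:
prox(-0.0537) = sign(-0.0537)*max(|-0.0537| - 4.58, 0) = 0.0
prox(-4.0389) = sign(-4.0389)*max(|-4.0389| - 4.58, 0) = 0.0
prox(x) = [0.0, 0.0]
||prox(x)||_1 = 0.0 + 0.0 = 0.0


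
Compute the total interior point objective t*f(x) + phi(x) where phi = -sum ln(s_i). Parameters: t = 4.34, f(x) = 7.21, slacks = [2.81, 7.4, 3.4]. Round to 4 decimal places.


Step 1: Compute log-barrier.
ln values: [1.0332, 2.0015, 1.2238]
phi = -(1.0332 + 2.0015 + 1.2238) = -4.2584
Step 2: Compute augmented objective.
t*f(x) = 4.34*7.21 = 31.2914
Total = 31.2914 - 4.2584 = 27.033


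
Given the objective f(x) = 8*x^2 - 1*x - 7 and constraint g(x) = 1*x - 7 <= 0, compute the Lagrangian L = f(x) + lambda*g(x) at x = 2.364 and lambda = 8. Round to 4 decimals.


Step 1: Evaluate f(x).
f(2.364) = 8*2.364^2 - 1*2.364 - 7 = 35.344
Step 2: Evaluate g(x).
g(2.364) = 1*2.364 - 7 = -4.636
Step 3: Compute Lagrangian.
L = 35.344 + 8*-4.636 = -1.744


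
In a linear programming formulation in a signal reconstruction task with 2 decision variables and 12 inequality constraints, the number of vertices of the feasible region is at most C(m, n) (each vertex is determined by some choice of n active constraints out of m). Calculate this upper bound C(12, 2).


Each vertex corresponds to some choice of n active constraints out of m, so the number of vertices is at most C(m, n) = m! / (n!(m-n)!).
m = 12, n = 2
Numerator: 12 * 11
Denominator: 2! = 2
C(12, 2) = 66


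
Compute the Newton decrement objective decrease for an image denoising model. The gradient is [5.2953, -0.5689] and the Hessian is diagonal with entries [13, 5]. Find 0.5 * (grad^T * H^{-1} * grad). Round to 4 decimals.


Step 1: H is diagonal, so H^(-1) * g = [0.4073, -0.1138].
Step 2: g^T H^(-1) g = sum_i g_i^2 / H_ii
  = (5.2953)^2/13 + (-0.5689)^2/5
  = 2.1569 + 0.0647 = 2.2217
Step 3: Objective decrease = 0.5 * g^T H^(-1) g = 1.1108


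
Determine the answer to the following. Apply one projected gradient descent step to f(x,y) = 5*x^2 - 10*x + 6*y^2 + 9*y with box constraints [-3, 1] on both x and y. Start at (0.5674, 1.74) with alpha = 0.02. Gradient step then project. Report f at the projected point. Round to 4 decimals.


Step 1: Compute gradient at (0.5674, 1.74).
grad_x = 2*5*0.5674 - 10 = -4.326
grad_y = 2*6*1.74 + 9 = 29.88
Step 2: Gradient step.
x_raw = 0.5674 - 0.02*-4.326 = 0.6539
y_raw = 1.74 - 0.02*29.88 = 1.1424
Step 3: Project onto [-3, 1].
x_proj = clip(0.6539) = 0.6539
y_proj = clip(1.1424) = 1.0
Step 4: Evaluate f.
f(0.6539, 1.0) = 10.5989


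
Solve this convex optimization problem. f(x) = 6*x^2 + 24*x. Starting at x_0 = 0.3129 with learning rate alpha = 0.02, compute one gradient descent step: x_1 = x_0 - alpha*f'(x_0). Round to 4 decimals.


We compute the gradient at x_0 and apply the update.
f'(x) = 12*x + 24
f'(0.3129) = 12*0.3129 + 24 = 27.7548
x_1 = 0.3129 - 0.02*27.7548 = -0.2422


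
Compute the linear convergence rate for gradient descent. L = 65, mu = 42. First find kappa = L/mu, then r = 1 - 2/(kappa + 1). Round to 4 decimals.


Step 1: Compute the condition number.
kappa = L/mu = 65/42 = 1.5476
Step 2: Compute the convergence rate.
r = 1 - 2/(kappa + 1) = 1 - 2*mu/(L + mu) = (L - mu)/(L + mu) = 23/107 = 0.215


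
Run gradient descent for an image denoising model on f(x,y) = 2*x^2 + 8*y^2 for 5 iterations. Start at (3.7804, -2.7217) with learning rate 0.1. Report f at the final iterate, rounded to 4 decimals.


Gradient descent on f(x,y) = 2*x^2 + 8*y^2.
Starting point: (3.7804, -2.7217), alpha = 0.1
Step 1: grad_x = 2*2*3.7804 = 15.1216, grad_y = 2*8*-2.7217 = -43.5472
  x_1 = 3.7804 - 0.1*15.1216 = 2.2682
  y_1 = -2.7217 - 0.1*-43.5472 = 1.633
Step 2: grad_x = 2*2*2.2682 = 9.073, grad_y = 2*8*1.633 = 26.1283
  x_2 = 2.2682 - 0.1*9.073 = 1.3609
  y_2 = 1.633 - 0.1*26.1283 = -0.9798
Step 3: grad_x = 2*2*1.3609 = 5.4438, grad_y = 2*8*-0.9798 = -15.677
  x_3 = 1.3609 - 0.1*5.4438 = 0.8166
  y_3 = -0.9798 - 0.1*-15.677 = 0.5879
Step 4: grad_x = 2*2*0.8166 = 3.2663, grad_y = 2*8*0.5879 = 9.4062
  x_4 = 0.8166 - 0.1*3.2663 = 0.4899
  y_4 = 0.5879 - 0.1*9.4062 = -0.3527
Step 5: grad_x = 2*2*0.4899 = 1.9598, grad_y = 2*8*-0.3527 = -5.6437
  x_5 = 0.4899 - 0.1*1.9598 = 0.294
  y_5 = -0.3527 - 0.1*-5.6437 = 0.2116
f(0.294, 0.2116) = 2*0.294^2 + 8*0.2116^2 = 0.5312


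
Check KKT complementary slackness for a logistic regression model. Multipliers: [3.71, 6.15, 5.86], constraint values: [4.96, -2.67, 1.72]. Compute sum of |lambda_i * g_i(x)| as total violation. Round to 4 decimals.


KKT complementary slackness check:
lambda_1 * g_1 = 3.71 * 4.96 = 18.4016
lambda_2 * g_2 = 6.15 * -2.67 = -16.4205
lambda_3 * g_3 = 5.86 * 1.72 = 10.0792
Total violation = 18.4016 + 16.4205 + 10.0792 = 44.9013


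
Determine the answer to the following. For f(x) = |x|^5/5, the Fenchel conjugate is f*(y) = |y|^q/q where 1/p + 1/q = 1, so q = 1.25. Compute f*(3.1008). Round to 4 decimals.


The conjugate exponent q satisfies 1/p + 1/q = 1.
p = 5, so q = 5/(5 - 1) = 1.25
|y|^q = 3.1008^1.25 = 4.1147
f*(3.1008) = 4.1147 / 1.25 = 3.2918


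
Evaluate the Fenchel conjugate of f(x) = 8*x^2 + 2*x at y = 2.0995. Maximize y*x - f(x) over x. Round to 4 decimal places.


f*(y) = sup_x {y*x - a*x^2 - b*x} = sup_x {(y-b)*x - a*x^2}
FOC: (y - b) - 2a*x = 0 => x* = (y - b)/(2a)
x* = (2.0995 - 2)/(2*8) = 0.0062
f*(2.0995) = (y-b)^2/(4a) = (2.0995 - 2)^2/(4*8)
= 0.0099/32 = 0.0003


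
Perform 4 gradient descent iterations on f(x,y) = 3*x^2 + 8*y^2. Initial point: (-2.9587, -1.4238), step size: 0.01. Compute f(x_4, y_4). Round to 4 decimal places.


Gradient descent on f(x,y) = 3*x^2 + 8*y^2.
Starting point: (-2.9587, -1.4238), alpha = 0.01
Step 1: grad_x = 2*3*-2.9587 = -17.7522, grad_y = 2*8*-1.4238 = -22.7808
  x_1 = -2.9587 - 0.01*-17.7522 = -2.7812
  y_1 = -1.4238 - 0.01*-22.7808 = -1.196
Step 2: grad_x = 2*3*-2.7812 = -16.6871, grad_y = 2*8*-1.196 = -19.1359
  x_2 = -2.7812 - 0.01*-16.6871 = -2.6143
  y_2 = -1.196 - 0.01*-19.1359 = -1.0046
Step 3: grad_x = 2*3*-2.6143 = -15.6858, grad_y = 2*8*-1.0046 = -16.0741
  x_3 = -2.6143 - 0.01*-15.6858 = -2.4574
  y_3 = -1.0046 - 0.01*-16.0741 = -0.8439
Step 4: grad_x = 2*3*-2.4574 = -14.7447, grad_y = 2*8*-0.8439 = -13.5023
  x_4 = -2.4574 - 0.01*-14.7447 = -2.31
  y_4 = -0.8439 - 0.01*-13.5023 = -0.7089
f(-2.31, -0.7089) = 3*(-2.31)^2 + 8*(-0.7089)^2 = 20.0283


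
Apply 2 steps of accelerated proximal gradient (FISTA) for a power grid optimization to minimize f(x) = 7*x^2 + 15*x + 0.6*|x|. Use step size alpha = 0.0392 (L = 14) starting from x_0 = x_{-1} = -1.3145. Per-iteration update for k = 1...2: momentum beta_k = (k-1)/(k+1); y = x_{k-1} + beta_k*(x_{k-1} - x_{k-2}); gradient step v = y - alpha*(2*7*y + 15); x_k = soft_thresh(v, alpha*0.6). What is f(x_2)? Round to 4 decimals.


FISTA on f(x) = 7*x^2 + 15*x + 0.6*|x|
L = 14, alpha = 0.0392
Iteration 1: beta = 0.0, y = -1.3145 + 0.0*(-1.3145 + 1.3145) = -1.3145
  grad(y) = -3.403, v = y - alpha*grad = -1.1811
  prox(v) = soft_thresh(-1.1811, 0.0235) = -1.1576
Iteration 2: beta = 0.3333, y = -1.1576 + 0.3333*(-1.1576 + 1.3145) = -1.1053
  grad(y) = -0.4739, v = y - alpha*grad = -1.0867
  prox(v) = soft_thresh(-1.0867, 0.0235) = -1.0632
f(x_2) = 7*(-1.0632)^2 + 15*(-1.0632) + 0.6*|-1.0632| = -7.3973


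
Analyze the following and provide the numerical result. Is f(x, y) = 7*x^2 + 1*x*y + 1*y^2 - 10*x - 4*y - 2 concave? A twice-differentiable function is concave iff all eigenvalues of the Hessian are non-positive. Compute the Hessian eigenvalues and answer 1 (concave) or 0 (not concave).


The Hessian of f(x,y) = 7*x^2 + 1*x*y + 1*y^2 - 10*x - 4*y - 2 is:
H = [[14, 1], [1, 2]]
Trace = 14 + 2 = 16
Determinant = 14*2 - (1)^2 = 27
Discriminant = (16)^2 - 4*27 = 148.0
Eigenvalues: lambda_1 = 1.9172, lambda_2 = 14.0828
The function is not concave.

0


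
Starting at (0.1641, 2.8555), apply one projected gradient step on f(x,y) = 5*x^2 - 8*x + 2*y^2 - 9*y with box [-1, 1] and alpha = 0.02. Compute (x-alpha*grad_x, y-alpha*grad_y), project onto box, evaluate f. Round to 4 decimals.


Step 1: Compute gradient at (0.1641, 2.8555).
grad_x = 2*5*0.1641 - 8 = -6.359
grad_y = 2*2*2.8555 - 9 = 2.422
Step 2: Gradient step.
x_raw = 0.1641 - 0.02*-6.359 = 0.2913
y_raw = 2.8555 - 0.02*2.422 = 2.8071
Step 3: Project onto [-1, 1].
x_proj = clip(0.2913) = 0.2913
y_proj = clip(2.8071) = 1.0
Step 4: Evaluate f.
f(0.2913, 1.0) = -8.906


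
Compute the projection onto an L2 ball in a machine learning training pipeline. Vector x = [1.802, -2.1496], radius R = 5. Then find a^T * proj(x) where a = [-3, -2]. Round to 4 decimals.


Step 1: Compute ||x|| (intermediates to 6 decimals).
||x|| = sqrt(1.802^2 + (-2.1496)^2) = 2.804993
Step 2: Project.
Since ||x|| <= R, proj = x (no scaling needed).
proj(x) = [1.802, -2.1496]
Step 3: Dot product.
a^T * proj(x) = -3*1.802 - 2*(-2.1496) = -1.1068


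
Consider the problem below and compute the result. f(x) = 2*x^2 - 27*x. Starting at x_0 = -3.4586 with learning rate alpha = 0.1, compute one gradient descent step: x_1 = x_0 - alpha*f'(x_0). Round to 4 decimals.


We compute the gradient at x_0 and apply the update.
f'(x) = 4*x - 27
f'(-3.4586) = 4*-3.4586 - 27 = -40.8344
x_1 = -3.4586 - 0.1*-40.8344 = 0.6248


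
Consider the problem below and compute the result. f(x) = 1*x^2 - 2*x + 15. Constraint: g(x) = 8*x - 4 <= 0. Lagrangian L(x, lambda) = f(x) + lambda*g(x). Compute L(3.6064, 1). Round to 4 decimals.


Step 1: Evaluate f(x).
f(3.6064) = 1*3.6064^2 - 2*3.6064 + 15 = 20.7933
Step 2: Evaluate g(x).
g(3.6064) = 8*3.6064 - 4 = 24.8512
Step 3: Compute Lagrangian.
L = 20.7933 + 1*24.8512 = 45.6445


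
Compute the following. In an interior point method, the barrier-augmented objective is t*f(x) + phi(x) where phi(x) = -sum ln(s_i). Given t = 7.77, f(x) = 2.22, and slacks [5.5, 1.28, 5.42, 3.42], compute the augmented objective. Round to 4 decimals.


Step 1: Compute log-barrier.
ln values: [1.7047, 0.2469, 1.6901, 1.2296]
phi = -(1.7047 + 0.2469 + 1.6901 + 1.2296) = -4.8713
Step 2: Compute augmented objective.
t*f(x) = 7.77*2.22 = 17.2494
Total = 17.2494 - 4.8713 = 12.3781


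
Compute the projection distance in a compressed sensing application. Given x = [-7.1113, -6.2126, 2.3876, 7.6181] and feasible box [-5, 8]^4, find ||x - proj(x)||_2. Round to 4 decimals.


Project each component onto [-5, 8].
clip(-7.1113) = -5.0, clip(-6.2126) = -5.0, clip(2.3876) = 2.3876, clip(7.6181) = 7.6181
Projection = [-5.0, -5.0, 2.3876, 7.6181]
Squared diffs: [4.4576, 1.4704, 0.0, 0.0]
Distance = sqrt(5.928) = 2.4347


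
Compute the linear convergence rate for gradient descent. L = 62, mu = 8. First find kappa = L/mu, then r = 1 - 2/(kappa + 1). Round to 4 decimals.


Step 1: Compute the condition number.
kappa = L/mu = 62/8 = 7.75
Step 2: Compute the convergence rate.
r = 1 - 2/(kappa + 1) = 1 - 2*mu/(L + mu) = (L - mu)/(L + mu) = 54/70 = 0.7714


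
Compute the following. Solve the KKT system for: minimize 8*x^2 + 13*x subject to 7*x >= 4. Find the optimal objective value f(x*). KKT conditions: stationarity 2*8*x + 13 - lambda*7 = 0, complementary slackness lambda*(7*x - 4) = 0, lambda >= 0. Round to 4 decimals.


Step 1: Try lambda = 0 (constraint inactive).
x_unc = -13/(2*8) = -0.8125
Check: 7*-0.8125 = -5.6875 < 4 -- violated!
Step 2: Constraint must be active: 7*x = 4
x* = 4/7 = 0.5714 (rounded; the exact value 4/7 is used below)
lambda = (2*8*(4/7) + 13)/7 = 3.1633
Step 3: Compute optimal value.
f(x*) = 8*(4/7)^2 + 13*(4/7) = 10.0408


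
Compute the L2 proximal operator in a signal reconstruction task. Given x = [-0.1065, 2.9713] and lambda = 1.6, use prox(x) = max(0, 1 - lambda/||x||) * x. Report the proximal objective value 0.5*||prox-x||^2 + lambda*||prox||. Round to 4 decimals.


Step 1: Compute ||x||.
||x|| = 2.9732
Step 2: Compute scaling factor.
scale = max(0, 1 - 1.6/2.9732) = 0.4619
Step 3: prox(x) = [-0.0492, 1.3723]
||prox(x)|| = 1.3732
Step 4: Proximal objective.
0.5*||prox-x||^2 = 1.28
lambda*||prox|| = 2.1971
Total = 3.4771


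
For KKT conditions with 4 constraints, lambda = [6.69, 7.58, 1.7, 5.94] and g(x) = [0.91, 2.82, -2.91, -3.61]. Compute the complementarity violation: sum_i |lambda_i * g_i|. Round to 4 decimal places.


KKT complementary slackness check:
lambda_1 * g_1 = 6.69 * 0.91 = 6.0879
lambda_2 * g_2 = 7.58 * 2.82 = 21.3756
lambda_3 * g_3 = 1.7 * -2.91 = -4.947
lambda_4 * g_4 = 5.94 * -3.61 = -21.4434
Total violation = 6.0879 + 21.3756 + 4.947 + 21.4434 = 53.8539


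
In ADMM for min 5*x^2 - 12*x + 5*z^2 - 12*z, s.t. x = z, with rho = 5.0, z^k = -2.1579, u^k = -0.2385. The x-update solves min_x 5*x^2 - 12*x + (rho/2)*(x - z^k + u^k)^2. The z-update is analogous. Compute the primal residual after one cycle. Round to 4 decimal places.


ADMM iteration with rho = 5.0, z^k = -2.1579, u^k = -0.2385
Step 1: x-update.
Minimize 5*x^2 - 12*x + (5.0/2)*(x + 2.1579 - 0.2385)^2
FOC: (2*5 + 5.0)*x = 12 + 5.0*(-2.1579 + 0.2385)
x^{k+1} = 0.1602
Step 2: z-update.
Minimize 5*z^2 - 12*z + (5.0/2)*(0.1602 - z - 0.2385)^2
FOC: (2*5 + 5.0)*z = 12 + 5.0*(0.1602 - 0.2385)
z^{k+1} = 0.7739
Step 3: u-update.
u^{k+1} = -0.2385 + 0.1602 - 0.7739 = -0.8522
Step 4: Primal residual = |0.1602 - 0.7739| = 0.6137


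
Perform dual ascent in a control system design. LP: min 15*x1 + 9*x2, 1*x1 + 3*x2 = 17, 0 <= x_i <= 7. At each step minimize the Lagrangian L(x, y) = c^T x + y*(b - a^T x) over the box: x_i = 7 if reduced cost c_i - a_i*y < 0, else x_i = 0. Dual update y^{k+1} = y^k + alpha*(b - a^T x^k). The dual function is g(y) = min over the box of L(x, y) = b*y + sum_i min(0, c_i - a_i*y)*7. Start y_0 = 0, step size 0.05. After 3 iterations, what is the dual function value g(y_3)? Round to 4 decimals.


Dual ascent for LP: min 15*x1 + 9*x2, 1*x1 + 3*x2 = 17, 0 <= x_i <= 7
Step 1: y^k = 0.0, reduced costs: (15.0, 9.0)
  x^k = (0.0, 0.0), subgradient = b - a^T x = 17.0
  y^{k+1} = 0.0 + 0.05*17.0 = 0.85
Step 2: y^k = 0.85, reduced costs: (14.15, 6.45)
  x^k = (0.0, 0.0), subgradient = b - a^T x = 17.0
  y^{k+1} = 0.85 + 0.05*17.0 = 1.7
Step 3: y^k = 1.7, reduced costs: (13.3, 3.9)
  x^k = (0.0, 0.0), subgradient = b - a^T x = 17.0
  y^{k+1} = 1.7 + 0.05*17.0 = 2.55
Dual objective at y_3 = 2.55: reduced costs (12.45, 1.35), box minimizer x = (0.0, 0.0)
g(y_3) = b*y + (c1 - a1*y)*x1 + (c2 - a2*y)*x2 = 17*2.55 + 12.45*0.0 + 1.35*0.0 = 43.35 + 0.0 + 0.0 = 43.35


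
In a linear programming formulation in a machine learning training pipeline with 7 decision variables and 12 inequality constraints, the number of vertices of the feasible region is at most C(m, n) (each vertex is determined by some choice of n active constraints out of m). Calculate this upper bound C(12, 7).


Each vertex corresponds to some choice of n active constraints out of m, so the number of vertices is at most C(m, n) = m! / (n!(m-n)!).
m = 12, n = 7
Numerator: 12 * 11 * 10 * 9 * 8 * 7 * 6
Denominator: 7! = 5040
C(12, 7) = 792


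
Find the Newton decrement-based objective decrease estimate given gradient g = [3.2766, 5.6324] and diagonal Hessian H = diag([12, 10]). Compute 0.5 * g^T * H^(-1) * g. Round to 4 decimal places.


Step 1: H is diagonal, so H^(-1) * g = [0.2731, 0.5632].
Step 2: g^T H^(-1) g = sum_i g_i^2 / H_ii
  = (3.2766)^2/12 + (5.6324)^2/10
  = 0.8947 + 3.1724 = 4.0671
Step 3: Objective decrease = 0.5 * g^T H^(-1) g = 2.0335


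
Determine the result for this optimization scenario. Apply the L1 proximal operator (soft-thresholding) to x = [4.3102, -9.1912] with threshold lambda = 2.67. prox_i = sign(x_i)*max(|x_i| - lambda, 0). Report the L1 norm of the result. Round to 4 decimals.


Soft-thresholding with lambda = 2.67:
prox(4.3102) = sign(4.3102)*max(|4.3102| - 2.67, 0) = 1.6402
prox(-9.1912) = sign(-9.1912)*max(|-9.1912| - 2.67, 0) = -6.5212
prox(x) = [1.6402, -6.5212]
||prox(x)||_1 = 1.6402 + 6.5212 = 8.1614


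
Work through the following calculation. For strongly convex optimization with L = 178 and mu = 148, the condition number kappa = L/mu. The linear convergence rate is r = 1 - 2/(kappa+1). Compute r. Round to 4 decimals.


Step 1: Compute the condition number.
kappa = L/mu = 178/148 = 1.2027
Step 2: Compute the convergence rate.
r = 1 - 2/(kappa + 1) = 1 - 2*mu/(L + mu) = (L - mu)/(L + mu) = 30/326 = 0.092


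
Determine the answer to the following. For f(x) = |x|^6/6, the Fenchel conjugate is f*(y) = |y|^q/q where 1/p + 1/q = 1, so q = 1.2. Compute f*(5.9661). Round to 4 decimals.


The conjugate exponent q satisfies 1/p + 1/q = 1.
p = 6, so q = 6/(6 - 1) = 1.2
|y|^q = 5.9661^1.2 = 8.5276
f*(5.9661) = 8.5276 / 1.2 = 7.1064


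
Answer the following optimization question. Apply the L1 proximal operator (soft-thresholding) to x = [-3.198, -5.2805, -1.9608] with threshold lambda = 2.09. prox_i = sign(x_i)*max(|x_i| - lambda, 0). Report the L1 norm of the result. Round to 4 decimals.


Soft-thresholding with lambda = 2.09:
prox(-3.198) = sign(-3.198)*max(|-3.198| - 2.09, 0) = -1.108
prox(-5.2805) = sign(-5.2805)*max(|-5.2805| - 2.09, 0) = -3.1905
prox(-1.9608) = sign(-1.9608)*max(|-1.9608| - 2.09, 0) = 0.0
prox(x) = [-1.108, -3.1905, 0.0]
||prox(x)||_1 = 1.108 + 3.1905 + 0.0 = 4.2985


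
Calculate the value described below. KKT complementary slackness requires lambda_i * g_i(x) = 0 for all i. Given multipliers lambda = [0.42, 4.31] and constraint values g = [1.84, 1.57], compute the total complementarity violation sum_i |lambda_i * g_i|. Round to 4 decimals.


KKT complementary slackness check:
lambda_1 * g_1 = 0.42 * 1.84 = 0.7728
lambda_2 * g_2 = 4.31 * 1.57 = 6.7667
Total violation = 0.7728 + 6.7667 = 7.5395


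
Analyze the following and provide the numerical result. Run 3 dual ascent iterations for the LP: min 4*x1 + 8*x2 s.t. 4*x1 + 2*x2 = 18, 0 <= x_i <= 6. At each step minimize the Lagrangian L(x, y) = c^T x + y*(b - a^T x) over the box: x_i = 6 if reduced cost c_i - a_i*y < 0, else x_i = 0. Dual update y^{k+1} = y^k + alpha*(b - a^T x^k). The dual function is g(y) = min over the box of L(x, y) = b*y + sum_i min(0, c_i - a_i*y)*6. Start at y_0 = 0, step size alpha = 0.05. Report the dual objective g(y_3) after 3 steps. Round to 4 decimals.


Dual ascent for LP: min 4*x1 + 8*x2, 4*x1 + 2*x2 = 18, 0 <= x_i <= 6
Step 1: y^k = 0.0, reduced costs: (4.0, 8.0)
  x^k = (0.0, 0.0), subgradient = b - a^T x = 18.0
  y^{k+1} = 0.0 + 0.05*18.0 = 0.9
Step 2: y^k = 0.9, reduced costs: (0.4, 6.2)
  x^k = (0.0, 0.0), subgradient = b - a^T x = 18.0
  y^{k+1} = 0.9 + 0.05*18.0 = 1.8
Step 3: y^k = 1.8, reduced costs: (-3.2, 4.4)
  x^k = (6.0, 0.0), subgradient = b - a^T x = -6.0
  y^{k+1} = 1.8 + 0.05*-6.0 = 1.5
Dual objective at y_3 = 1.5: reduced costs (-2.0, 5.0), box minimizer x = (6.0, 0.0)
g(y_3) = b*y + (c1 - a1*y)*x1 + (c2 - a2*y)*x2 = 18*1.5 + (-2.0)*6.0 + 5.0*0.0 = 27.0 - 12.0 + 0.0 = 15.0


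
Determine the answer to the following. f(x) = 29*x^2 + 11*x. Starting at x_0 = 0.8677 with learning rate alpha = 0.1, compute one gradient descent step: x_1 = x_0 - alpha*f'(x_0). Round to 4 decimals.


We compute the gradient at x_0 and apply the update.
f'(x) = 58*x + 11
f'(0.8677) = 58*0.8677 + 11 = 61.3266
x_1 = 0.8677 - 0.1*61.3266 = -5.265


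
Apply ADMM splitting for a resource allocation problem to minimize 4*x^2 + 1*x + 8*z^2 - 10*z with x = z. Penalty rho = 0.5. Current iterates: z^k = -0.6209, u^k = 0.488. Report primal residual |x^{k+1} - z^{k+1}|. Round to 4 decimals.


ADMM iteration with rho = 0.5, z^k = -0.6209, u^k = 0.488
Step 1: x-update.
Minimize 4*x^2 + 1*x + (0.5/2)*(x + 0.6209 + 0.488)^2
FOC: (2*4 + 0.5)*x = -1 + 0.5*(-0.6209 - 0.488)
x^{k+1} = -0.1829
Step 2: z-update.
Minimize 8*z^2 - 10*z + (0.5/2)*(-0.1829 - z + 0.488)^2
FOC: (2*8 + 0.5)*z = 10 + 0.5*(-0.1829 + 0.488)
z^{k+1} = 0.6153
Step 3: u-update.
u^{k+1} = 0.488 - 0.1829 - 0.6153 = -0.3102
Step 4: Primal residual = |-0.1829 - 0.6153| = 0.7982


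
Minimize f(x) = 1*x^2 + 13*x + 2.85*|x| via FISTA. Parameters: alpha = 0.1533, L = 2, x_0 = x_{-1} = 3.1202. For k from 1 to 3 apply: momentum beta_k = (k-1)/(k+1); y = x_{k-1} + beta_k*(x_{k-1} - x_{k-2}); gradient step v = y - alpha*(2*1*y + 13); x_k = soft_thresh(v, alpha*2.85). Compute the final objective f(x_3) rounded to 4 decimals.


FISTA on f(x) = 1*x^2 + 13*x + 2.85*|x|
L = 2, alpha = 0.1533
Iteration 1: beta = 0.0, y = 3.1202 + 0.0*(3.1202 - 3.1202) = 3.1202
  grad(y) = 19.2404, v = y - alpha*grad = 0.1706
  prox(v) = soft_thresh(0.1706, 0.4369) = 0.0
Iteration 2: beta = 0.3333, y = 0.0 + 0.3333*(0.0 - 3.1202) = -1.0401
  grad(y) = 10.9199, v = y - alpha*grad = -2.7141
  prox(v) = soft_thresh(-2.7141, 0.4369) = -2.2772
Iteration 3: beta = 0.5, y = -2.2772 + 0.5*(-2.2772 - 0.0) = -3.4158
  grad(y) = 6.1685, v = y - alpha*grad = -4.3614
  prox(v) = soft_thresh(-4.3614, 0.4369) = -3.9245
f(x_3) = 1*(-3.9245)^2 + 13*(-3.9245) + 2.85*|-3.9245| = -24.4319


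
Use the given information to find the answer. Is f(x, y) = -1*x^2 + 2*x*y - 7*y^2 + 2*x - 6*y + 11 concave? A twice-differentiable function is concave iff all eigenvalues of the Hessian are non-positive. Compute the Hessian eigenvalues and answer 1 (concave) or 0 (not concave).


The Hessian of f(x,y) = -1*x^2 + 2*x*y - 7*y^2 + 2*x - 6*y + 11 is:
H = [[-2, 2], [2, -14]]
Trace = -2 - 14 = -16
Determinant = -2*-14 - (2)^2 = 24
Discriminant = (-16)^2 - 4*24 = 160.0
Eigenvalues: lambda_1 = -14.3246, lambda_2 = -1.6754
The function is concave.

1


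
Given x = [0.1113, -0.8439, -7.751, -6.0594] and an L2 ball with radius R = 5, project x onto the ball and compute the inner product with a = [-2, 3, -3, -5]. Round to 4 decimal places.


Step 1: Compute ||x|| (intermediates to 6 decimals).
||x|| = sqrt(0.1113^2 + (-0.8439)^2 + (-7.751)^2 + (-6.0594)^2) = 9.875165
Step 2: Project.
Since ||x|| > R, scale = R/||x|| = 5/9.875165 = 0.506321, proj(x) = scale * x
proj(x) = [0.056354, -0.427284, -3.924494, -3.068001]
Step 3: Dot product.
a^T * proj(x) = -2*0.056354 + 3*(-0.427284) - 3*(-3.924494) - 5*(-3.068001) = 25.7189
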